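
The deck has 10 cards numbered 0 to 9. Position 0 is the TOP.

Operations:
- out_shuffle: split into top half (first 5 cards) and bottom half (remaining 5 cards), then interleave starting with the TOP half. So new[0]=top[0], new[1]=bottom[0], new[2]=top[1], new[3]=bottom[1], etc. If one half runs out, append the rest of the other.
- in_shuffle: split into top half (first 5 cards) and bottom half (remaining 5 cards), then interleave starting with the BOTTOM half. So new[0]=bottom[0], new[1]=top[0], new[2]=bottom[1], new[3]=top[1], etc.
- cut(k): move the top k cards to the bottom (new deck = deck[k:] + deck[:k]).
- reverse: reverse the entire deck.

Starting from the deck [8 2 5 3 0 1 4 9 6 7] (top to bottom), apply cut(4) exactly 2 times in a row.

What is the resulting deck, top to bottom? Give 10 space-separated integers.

After op 1 (cut(4)): [0 1 4 9 6 7 8 2 5 3]
After op 2 (cut(4)): [6 7 8 2 5 3 0 1 4 9]

Answer: 6 7 8 2 5 3 0 1 4 9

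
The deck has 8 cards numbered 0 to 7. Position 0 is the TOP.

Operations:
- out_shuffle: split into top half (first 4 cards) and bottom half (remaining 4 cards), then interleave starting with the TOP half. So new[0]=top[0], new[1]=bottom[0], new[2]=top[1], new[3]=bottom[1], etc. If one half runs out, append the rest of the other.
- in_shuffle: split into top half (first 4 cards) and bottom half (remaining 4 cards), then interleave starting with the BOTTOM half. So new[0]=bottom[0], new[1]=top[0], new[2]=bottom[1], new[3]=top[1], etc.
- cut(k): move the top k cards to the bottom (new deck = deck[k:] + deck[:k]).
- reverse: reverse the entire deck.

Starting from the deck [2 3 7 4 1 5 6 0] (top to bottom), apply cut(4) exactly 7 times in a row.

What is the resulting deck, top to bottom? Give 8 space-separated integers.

Answer: 1 5 6 0 2 3 7 4

Derivation:
After op 1 (cut(4)): [1 5 6 0 2 3 7 4]
After op 2 (cut(4)): [2 3 7 4 1 5 6 0]
After op 3 (cut(4)): [1 5 6 0 2 3 7 4]
After op 4 (cut(4)): [2 3 7 4 1 5 6 0]
After op 5 (cut(4)): [1 5 6 0 2 3 7 4]
After op 6 (cut(4)): [2 3 7 4 1 5 6 0]
After op 7 (cut(4)): [1 5 6 0 2 3 7 4]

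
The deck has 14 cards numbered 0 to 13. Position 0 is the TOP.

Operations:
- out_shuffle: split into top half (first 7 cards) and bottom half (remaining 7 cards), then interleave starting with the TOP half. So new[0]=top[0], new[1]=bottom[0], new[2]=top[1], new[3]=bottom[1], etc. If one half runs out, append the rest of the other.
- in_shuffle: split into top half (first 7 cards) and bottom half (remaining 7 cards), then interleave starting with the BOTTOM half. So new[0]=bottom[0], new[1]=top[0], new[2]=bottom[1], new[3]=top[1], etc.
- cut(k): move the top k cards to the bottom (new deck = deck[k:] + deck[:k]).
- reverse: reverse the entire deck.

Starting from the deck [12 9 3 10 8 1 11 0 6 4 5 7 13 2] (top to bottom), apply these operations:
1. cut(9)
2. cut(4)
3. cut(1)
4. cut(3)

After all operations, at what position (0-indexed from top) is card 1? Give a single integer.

After op 1 (cut(9)): [4 5 7 13 2 12 9 3 10 8 1 11 0 6]
After op 2 (cut(4)): [2 12 9 3 10 8 1 11 0 6 4 5 7 13]
After op 3 (cut(1)): [12 9 3 10 8 1 11 0 6 4 5 7 13 2]
After op 4 (cut(3)): [10 8 1 11 0 6 4 5 7 13 2 12 9 3]
Card 1 is at position 2.

Answer: 2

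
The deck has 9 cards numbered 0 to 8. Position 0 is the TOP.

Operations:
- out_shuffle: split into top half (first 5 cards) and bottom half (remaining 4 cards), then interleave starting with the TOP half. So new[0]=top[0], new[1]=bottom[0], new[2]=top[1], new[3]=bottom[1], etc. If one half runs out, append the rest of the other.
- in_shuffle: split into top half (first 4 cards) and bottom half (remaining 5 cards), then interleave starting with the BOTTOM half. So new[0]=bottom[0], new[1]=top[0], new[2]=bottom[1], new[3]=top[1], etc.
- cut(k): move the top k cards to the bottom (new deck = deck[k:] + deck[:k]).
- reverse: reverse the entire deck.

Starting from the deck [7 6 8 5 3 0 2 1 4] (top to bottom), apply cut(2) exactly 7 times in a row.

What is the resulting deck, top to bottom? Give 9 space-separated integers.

Answer: 0 2 1 4 7 6 8 5 3

Derivation:
After op 1 (cut(2)): [8 5 3 0 2 1 4 7 6]
After op 2 (cut(2)): [3 0 2 1 4 7 6 8 5]
After op 3 (cut(2)): [2 1 4 7 6 8 5 3 0]
After op 4 (cut(2)): [4 7 6 8 5 3 0 2 1]
After op 5 (cut(2)): [6 8 5 3 0 2 1 4 7]
After op 6 (cut(2)): [5 3 0 2 1 4 7 6 8]
After op 7 (cut(2)): [0 2 1 4 7 6 8 5 3]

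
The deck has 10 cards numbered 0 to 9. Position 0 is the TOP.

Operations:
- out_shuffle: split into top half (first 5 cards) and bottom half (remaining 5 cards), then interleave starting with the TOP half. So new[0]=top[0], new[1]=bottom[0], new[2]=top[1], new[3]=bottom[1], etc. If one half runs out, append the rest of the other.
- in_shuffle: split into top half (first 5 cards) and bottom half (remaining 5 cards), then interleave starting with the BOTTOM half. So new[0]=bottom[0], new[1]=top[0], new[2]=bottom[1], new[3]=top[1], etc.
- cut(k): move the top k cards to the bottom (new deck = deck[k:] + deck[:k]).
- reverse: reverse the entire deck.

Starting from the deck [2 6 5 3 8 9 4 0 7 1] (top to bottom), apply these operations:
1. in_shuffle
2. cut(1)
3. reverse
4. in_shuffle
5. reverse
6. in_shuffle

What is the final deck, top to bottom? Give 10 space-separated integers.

After op 1 (in_shuffle): [9 2 4 6 0 5 7 3 1 8]
After op 2 (cut(1)): [2 4 6 0 5 7 3 1 8 9]
After op 3 (reverse): [9 8 1 3 7 5 0 6 4 2]
After op 4 (in_shuffle): [5 9 0 8 6 1 4 3 2 7]
After op 5 (reverse): [7 2 3 4 1 6 8 0 9 5]
After op 6 (in_shuffle): [6 7 8 2 0 3 9 4 5 1]

Answer: 6 7 8 2 0 3 9 4 5 1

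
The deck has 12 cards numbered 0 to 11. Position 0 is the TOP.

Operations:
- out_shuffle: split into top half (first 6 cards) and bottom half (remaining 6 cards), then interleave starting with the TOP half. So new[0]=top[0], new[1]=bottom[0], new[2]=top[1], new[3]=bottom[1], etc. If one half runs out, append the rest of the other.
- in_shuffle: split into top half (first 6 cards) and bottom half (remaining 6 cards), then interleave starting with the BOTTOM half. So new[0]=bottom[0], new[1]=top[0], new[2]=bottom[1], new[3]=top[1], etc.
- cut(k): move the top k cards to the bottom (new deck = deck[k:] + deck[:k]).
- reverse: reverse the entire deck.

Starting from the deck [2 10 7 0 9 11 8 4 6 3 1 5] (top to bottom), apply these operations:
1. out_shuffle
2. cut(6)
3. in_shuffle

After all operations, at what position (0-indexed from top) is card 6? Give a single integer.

After op 1 (out_shuffle): [2 8 10 4 7 6 0 3 9 1 11 5]
After op 2 (cut(6)): [0 3 9 1 11 5 2 8 10 4 7 6]
After op 3 (in_shuffle): [2 0 8 3 10 9 4 1 7 11 6 5]
Card 6 is at position 10.

Answer: 10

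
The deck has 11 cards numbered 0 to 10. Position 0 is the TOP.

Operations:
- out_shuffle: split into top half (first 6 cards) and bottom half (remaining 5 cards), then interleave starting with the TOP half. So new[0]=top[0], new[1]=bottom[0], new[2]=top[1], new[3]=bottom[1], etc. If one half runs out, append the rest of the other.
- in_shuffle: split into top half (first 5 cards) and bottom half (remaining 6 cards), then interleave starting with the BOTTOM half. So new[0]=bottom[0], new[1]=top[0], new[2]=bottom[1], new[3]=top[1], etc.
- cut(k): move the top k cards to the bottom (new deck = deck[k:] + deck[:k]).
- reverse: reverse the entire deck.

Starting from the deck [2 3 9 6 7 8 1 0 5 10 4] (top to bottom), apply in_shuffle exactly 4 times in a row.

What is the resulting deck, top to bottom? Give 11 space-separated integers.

After op 1 (in_shuffle): [8 2 1 3 0 9 5 6 10 7 4]
After op 2 (in_shuffle): [9 8 5 2 6 1 10 3 7 0 4]
After op 3 (in_shuffle): [1 9 10 8 3 5 7 2 0 6 4]
After op 4 (in_shuffle): [5 1 7 9 2 10 0 8 6 3 4]

Answer: 5 1 7 9 2 10 0 8 6 3 4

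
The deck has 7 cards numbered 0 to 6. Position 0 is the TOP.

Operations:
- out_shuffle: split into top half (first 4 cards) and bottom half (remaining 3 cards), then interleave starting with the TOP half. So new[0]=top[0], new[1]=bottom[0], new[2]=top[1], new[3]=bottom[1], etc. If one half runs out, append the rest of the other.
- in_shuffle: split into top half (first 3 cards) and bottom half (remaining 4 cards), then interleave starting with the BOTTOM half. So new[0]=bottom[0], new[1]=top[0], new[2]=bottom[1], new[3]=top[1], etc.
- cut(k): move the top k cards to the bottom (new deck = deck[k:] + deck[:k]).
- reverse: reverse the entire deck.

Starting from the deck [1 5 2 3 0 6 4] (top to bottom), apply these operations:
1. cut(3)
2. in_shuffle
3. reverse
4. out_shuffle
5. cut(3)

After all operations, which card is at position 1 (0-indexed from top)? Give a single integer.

Answer: 5

Derivation:
After op 1 (cut(3)): [3 0 6 4 1 5 2]
After op 2 (in_shuffle): [4 3 1 0 5 6 2]
After op 3 (reverse): [2 6 5 0 1 3 4]
After op 4 (out_shuffle): [2 1 6 3 5 4 0]
After op 5 (cut(3)): [3 5 4 0 2 1 6]
Position 1: card 5.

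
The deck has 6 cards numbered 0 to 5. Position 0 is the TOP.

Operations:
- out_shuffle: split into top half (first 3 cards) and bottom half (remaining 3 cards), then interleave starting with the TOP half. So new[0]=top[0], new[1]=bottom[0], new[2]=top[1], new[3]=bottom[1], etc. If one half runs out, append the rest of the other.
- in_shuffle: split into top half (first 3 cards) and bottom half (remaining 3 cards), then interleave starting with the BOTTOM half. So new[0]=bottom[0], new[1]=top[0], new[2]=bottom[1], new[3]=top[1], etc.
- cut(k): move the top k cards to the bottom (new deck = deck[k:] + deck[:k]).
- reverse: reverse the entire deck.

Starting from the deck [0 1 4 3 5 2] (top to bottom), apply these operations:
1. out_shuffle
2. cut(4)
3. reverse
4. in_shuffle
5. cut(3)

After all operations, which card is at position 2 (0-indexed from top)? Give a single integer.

After op 1 (out_shuffle): [0 3 1 5 4 2]
After op 2 (cut(4)): [4 2 0 3 1 5]
After op 3 (reverse): [5 1 3 0 2 4]
After op 4 (in_shuffle): [0 5 2 1 4 3]
After op 5 (cut(3)): [1 4 3 0 5 2]
Position 2: card 3.

Answer: 3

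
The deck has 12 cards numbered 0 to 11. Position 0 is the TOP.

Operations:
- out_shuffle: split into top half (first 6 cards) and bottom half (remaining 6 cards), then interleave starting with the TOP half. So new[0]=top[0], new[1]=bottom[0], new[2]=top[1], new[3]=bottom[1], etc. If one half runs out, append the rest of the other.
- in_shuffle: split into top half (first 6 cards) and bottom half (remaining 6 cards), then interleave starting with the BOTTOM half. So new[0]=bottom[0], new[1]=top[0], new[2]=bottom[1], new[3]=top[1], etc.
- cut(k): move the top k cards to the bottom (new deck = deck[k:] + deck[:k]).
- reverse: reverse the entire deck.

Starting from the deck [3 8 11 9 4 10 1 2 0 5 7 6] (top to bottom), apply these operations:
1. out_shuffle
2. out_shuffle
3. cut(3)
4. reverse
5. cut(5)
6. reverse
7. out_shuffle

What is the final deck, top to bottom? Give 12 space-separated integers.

After op 1 (out_shuffle): [3 1 8 2 11 0 9 5 4 7 10 6]
After op 2 (out_shuffle): [3 9 1 5 8 4 2 7 11 10 0 6]
After op 3 (cut(3)): [5 8 4 2 7 11 10 0 6 3 9 1]
After op 4 (reverse): [1 9 3 6 0 10 11 7 2 4 8 5]
After op 5 (cut(5)): [10 11 7 2 4 8 5 1 9 3 6 0]
After op 6 (reverse): [0 6 3 9 1 5 8 4 2 7 11 10]
After op 7 (out_shuffle): [0 8 6 4 3 2 9 7 1 11 5 10]

Answer: 0 8 6 4 3 2 9 7 1 11 5 10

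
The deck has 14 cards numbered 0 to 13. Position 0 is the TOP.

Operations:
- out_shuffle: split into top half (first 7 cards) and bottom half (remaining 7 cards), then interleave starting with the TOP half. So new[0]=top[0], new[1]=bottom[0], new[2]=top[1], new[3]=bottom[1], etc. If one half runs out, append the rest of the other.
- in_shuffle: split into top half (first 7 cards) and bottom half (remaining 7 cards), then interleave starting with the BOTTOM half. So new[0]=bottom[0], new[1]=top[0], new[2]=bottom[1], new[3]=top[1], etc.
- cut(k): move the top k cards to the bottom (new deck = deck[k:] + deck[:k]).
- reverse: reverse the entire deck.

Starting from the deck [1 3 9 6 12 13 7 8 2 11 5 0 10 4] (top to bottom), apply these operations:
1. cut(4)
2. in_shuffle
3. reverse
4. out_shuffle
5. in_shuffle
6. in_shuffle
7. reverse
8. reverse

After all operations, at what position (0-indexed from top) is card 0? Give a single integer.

Answer: 10

Derivation:
After op 1 (cut(4)): [12 13 7 8 2 11 5 0 10 4 1 3 9 6]
After op 2 (in_shuffle): [0 12 10 13 4 7 1 8 3 2 9 11 6 5]
After op 3 (reverse): [5 6 11 9 2 3 8 1 7 4 13 10 12 0]
After op 4 (out_shuffle): [5 1 6 7 11 4 9 13 2 10 3 12 8 0]
After op 5 (in_shuffle): [13 5 2 1 10 6 3 7 12 11 8 4 0 9]
After op 6 (in_shuffle): [7 13 12 5 11 2 8 1 4 10 0 6 9 3]
After op 7 (reverse): [3 9 6 0 10 4 1 8 2 11 5 12 13 7]
After op 8 (reverse): [7 13 12 5 11 2 8 1 4 10 0 6 9 3]
Card 0 is at position 10.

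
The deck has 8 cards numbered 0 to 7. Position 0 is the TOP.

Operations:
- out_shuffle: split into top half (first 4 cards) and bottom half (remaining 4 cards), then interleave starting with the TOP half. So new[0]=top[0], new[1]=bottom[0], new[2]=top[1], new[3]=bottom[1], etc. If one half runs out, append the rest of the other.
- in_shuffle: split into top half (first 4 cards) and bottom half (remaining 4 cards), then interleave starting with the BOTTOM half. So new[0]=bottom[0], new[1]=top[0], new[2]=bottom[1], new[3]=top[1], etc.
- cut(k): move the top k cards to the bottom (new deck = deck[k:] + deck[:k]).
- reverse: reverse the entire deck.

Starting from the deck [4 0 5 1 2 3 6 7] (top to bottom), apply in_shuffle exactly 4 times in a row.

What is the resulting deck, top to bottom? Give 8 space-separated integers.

After op 1 (in_shuffle): [2 4 3 0 6 5 7 1]
After op 2 (in_shuffle): [6 2 5 4 7 3 1 0]
After op 3 (in_shuffle): [7 6 3 2 1 5 0 4]
After op 4 (in_shuffle): [1 7 5 6 0 3 4 2]

Answer: 1 7 5 6 0 3 4 2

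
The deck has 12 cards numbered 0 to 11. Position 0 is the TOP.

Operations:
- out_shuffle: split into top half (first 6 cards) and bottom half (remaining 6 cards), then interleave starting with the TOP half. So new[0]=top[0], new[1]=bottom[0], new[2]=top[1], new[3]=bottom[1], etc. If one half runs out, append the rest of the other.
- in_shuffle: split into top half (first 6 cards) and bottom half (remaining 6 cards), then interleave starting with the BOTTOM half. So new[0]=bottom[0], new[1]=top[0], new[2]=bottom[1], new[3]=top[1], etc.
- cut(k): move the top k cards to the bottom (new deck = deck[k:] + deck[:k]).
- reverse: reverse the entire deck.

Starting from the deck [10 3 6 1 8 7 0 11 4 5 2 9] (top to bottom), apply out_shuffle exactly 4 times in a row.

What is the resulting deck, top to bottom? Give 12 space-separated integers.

After op 1 (out_shuffle): [10 0 3 11 6 4 1 5 8 2 7 9]
After op 2 (out_shuffle): [10 1 0 5 3 8 11 2 6 7 4 9]
After op 3 (out_shuffle): [10 11 1 2 0 6 5 7 3 4 8 9]
After op 4 (out_shuffle): [10 5 11 7 1 3 2 4 0 8 6 9]

Answer: 10 5 11 7 1 3 2 4 0 8 6 9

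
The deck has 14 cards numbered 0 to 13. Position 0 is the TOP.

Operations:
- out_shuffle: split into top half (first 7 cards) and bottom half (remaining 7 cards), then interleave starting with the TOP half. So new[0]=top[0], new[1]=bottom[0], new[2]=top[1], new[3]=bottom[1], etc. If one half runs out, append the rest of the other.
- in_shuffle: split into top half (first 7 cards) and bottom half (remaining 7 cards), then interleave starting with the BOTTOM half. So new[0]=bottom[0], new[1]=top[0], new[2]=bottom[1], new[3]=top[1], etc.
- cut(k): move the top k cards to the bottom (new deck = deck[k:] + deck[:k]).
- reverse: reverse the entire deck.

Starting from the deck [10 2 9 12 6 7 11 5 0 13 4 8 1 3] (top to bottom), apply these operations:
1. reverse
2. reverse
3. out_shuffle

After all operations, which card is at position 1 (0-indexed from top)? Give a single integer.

Answer: 5

Derivation:
After op 1 (reverse): [3 1 8 4 13 0 5 11 7 6 12 9 2 10]
After op 2 (reverse): [10 2 9 12 6 7 11 5 0 13 4 8 1 3]
After op 3 (out_shuffle): [10 5 2 0 9 13 12 4 6 8 7 1 11 3]
Position 1: card 5.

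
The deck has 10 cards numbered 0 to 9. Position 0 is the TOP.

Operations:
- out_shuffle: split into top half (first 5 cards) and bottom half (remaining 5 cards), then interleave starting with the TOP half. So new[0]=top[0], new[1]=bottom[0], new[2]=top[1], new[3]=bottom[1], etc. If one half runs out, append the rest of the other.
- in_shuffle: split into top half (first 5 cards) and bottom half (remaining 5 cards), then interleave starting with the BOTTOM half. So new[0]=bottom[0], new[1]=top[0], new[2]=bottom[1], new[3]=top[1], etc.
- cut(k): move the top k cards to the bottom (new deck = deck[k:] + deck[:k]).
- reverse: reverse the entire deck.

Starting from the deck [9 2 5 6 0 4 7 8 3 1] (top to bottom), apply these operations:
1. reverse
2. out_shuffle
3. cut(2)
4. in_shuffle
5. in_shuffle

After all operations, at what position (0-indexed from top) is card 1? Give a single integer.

After op 1 (reverse): [1 3 8 7 4 0 6 5 2 9]
After op 2 (out_shuffle): [1 0 3 6 8 5 7 2 4 9]
After op 3 (cut(2)): [3 6 8 5 7 2 4 9 1 0]
After op 4 (in_shuffle): [2 3 4 6 9 8 1 5 0 7]
After op 5 (in_shuffle): [8 2 1 3 5 4 0 6 7 9]
Card 1 is at position 2.

Answer: 2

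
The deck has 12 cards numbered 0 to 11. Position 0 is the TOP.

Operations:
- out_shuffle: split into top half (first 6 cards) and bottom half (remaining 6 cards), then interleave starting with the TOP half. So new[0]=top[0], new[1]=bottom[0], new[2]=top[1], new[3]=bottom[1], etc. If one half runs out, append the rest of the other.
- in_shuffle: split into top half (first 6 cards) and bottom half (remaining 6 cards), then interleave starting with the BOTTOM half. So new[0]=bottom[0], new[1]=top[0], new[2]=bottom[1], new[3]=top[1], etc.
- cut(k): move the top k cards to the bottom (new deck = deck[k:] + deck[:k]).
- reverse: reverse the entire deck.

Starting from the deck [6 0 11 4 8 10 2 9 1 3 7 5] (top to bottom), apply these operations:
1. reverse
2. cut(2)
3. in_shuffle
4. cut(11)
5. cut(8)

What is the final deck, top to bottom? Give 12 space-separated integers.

After op 1 (reverse): [5 7 3 1 9 2 10 8 4 11 0 6]
After op 2 (cut(2)): [3 1 9 2 10 8 4 11 0 6 5 7]
After op 3 (in_shuffle): [4 3 11 1 0 9 6 2 5 10 7 8]
After op 4 (cut(11)): [8 4 3 11 1 0 9 6 2 5 10 7]
After op 5 (cut(8)): [2 5 10 7 8 4 3 11 1 0 9 6]

Answer: 2 5 10 7 8 4 3 11 1 0 9 6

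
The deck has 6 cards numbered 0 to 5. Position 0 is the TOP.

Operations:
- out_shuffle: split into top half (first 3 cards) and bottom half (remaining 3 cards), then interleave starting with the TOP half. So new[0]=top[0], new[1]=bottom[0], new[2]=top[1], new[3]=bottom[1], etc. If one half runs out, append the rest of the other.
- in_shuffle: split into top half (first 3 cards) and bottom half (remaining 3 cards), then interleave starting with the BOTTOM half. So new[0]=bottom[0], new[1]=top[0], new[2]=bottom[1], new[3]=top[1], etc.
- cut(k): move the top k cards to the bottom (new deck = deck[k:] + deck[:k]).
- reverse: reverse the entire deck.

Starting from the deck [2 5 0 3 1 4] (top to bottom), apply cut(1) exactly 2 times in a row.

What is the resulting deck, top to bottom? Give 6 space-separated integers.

Answer: 0 3 1 4 2 5

Derivation:
After op 1 (cut(1)): [5 0 3 1 4 2]
After op 2 (cut(1)): [0 3 1 4 2 5]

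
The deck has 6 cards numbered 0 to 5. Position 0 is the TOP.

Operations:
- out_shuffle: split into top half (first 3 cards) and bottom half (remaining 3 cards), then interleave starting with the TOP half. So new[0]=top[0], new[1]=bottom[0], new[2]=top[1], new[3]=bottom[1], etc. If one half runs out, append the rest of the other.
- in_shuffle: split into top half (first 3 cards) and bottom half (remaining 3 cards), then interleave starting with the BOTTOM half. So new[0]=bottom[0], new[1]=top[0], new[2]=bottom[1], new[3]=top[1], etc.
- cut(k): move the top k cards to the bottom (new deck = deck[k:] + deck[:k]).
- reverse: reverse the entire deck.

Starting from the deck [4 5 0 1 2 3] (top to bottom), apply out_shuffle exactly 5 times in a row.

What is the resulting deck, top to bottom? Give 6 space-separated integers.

Answer: 4 1 5 2 0 3

Derivation:
After op 1 (out_shuffle): [4 1 5 2 0 3]
After op 2 (out_shuffle): [4 2 1 0 5 3]
After op 3 (out_shuffle): [4 0 2 5 1 3]
After op 4 (out_shuffle): [4 5 0 1 2 3]
After op 5 (out_shuffle): [4 1 5 2 0 3]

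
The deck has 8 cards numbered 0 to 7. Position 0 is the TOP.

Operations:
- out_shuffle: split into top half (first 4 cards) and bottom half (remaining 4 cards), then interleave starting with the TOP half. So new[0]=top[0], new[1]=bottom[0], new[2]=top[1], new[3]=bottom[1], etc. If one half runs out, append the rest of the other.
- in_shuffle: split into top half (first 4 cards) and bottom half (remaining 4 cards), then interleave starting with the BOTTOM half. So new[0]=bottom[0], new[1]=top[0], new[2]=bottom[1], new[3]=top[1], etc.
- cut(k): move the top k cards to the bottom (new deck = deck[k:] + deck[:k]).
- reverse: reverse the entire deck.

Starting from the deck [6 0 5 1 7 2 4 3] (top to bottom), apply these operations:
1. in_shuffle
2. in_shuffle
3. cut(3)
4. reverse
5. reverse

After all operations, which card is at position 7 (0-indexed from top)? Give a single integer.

After op 1 (in_shuffle): [7 6 2 0 4 5 3 1]
After op 2 (in_shuffle): [4 7 5 6 3 2 1 0]
After op 3 (cut(3)): [6 3 2 1 0 4 7 5]
After op 4 (reverse): [5 7 4 0 1 2 3 6]
After op 5 (reverse): [6 3 2 1 0 4 7 5]
Position 7: card 5.

Answer: 5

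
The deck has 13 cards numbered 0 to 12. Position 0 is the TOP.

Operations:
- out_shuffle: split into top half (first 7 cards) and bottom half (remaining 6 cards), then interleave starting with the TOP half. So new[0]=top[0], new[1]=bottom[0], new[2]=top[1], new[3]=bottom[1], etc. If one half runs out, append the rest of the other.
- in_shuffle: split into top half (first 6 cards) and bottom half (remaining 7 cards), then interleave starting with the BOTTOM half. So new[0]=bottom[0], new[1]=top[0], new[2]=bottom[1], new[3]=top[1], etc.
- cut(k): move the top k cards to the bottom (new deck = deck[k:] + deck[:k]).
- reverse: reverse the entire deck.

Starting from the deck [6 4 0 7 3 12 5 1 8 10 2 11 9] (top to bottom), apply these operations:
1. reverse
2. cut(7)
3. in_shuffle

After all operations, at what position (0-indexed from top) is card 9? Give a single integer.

Answer: 0

Derivation:
After op 1 (reverse): [9 11 2 10 8 1 5 12 3 7 0 4 6]
After op 2 (cut(7)): [12 3 7 0 4 6 9 11 2 10 8 1 5]
After op 3 (in_shuffle): [9 12 11 3 2 7 10 0 8 4 1 6 5]
Card 9 is at position 0.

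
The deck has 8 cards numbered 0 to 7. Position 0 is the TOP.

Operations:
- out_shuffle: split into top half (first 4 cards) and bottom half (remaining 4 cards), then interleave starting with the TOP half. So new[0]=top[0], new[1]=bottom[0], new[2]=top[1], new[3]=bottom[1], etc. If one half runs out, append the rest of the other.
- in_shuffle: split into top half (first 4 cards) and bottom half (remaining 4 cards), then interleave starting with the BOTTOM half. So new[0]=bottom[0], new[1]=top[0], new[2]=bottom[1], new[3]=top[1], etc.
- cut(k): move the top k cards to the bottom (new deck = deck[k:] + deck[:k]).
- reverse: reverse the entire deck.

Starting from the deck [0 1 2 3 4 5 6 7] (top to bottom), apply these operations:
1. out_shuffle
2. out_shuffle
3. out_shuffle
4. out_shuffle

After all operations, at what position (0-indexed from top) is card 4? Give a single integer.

After op 1 (out_shuffle): [0 4 1 5 2 6 3 7]
After op 2 (out_shuffle): [0 2 4 6 1 3 5 7]
After op 3 (out_shuffle): [0 1 2 3 4 5 6 7]
After op 4 (out_shuffle): [0 4 1 5 2 6 3 7]
Card 4 is at position 1.

Answer: 1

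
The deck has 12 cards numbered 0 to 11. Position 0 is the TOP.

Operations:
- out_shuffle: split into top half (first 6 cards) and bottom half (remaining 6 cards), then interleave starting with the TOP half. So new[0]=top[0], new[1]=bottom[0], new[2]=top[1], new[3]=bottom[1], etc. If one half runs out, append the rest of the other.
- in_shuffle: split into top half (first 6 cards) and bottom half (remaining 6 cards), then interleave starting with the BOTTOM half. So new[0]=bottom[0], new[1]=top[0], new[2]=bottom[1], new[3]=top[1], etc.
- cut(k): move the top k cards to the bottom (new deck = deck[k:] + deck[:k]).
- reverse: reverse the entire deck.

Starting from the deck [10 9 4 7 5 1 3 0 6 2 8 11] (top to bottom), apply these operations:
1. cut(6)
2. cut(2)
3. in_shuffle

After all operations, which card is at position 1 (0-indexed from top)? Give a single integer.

Answer: 6

Derivation:
After op 1 (cut(6)): [3 0 6 2 8 11 10 9 4 7 5 1]
After op 2 (cut(2)): [6 2 8 11 10 9 4 7 5 1 3 0]
After op 3 (in_shuffle): [4 6 7 2 5 8 1 11 3 10 0 9]
Position 1: card 6.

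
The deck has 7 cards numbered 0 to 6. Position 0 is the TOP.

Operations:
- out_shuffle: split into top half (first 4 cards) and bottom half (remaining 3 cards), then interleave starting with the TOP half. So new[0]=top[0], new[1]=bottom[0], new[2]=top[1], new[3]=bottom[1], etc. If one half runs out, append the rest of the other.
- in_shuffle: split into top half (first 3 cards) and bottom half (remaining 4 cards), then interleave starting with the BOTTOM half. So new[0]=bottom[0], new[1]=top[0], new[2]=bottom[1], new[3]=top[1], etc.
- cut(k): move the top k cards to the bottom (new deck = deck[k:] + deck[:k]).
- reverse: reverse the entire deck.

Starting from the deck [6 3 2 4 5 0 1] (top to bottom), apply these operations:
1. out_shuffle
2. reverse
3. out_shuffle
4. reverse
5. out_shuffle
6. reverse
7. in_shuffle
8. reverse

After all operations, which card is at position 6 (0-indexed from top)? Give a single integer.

After op 1 (out_shuffle): [6 5 3 0 2 1 4]
After op 2 (reverse): [4 1 2 0 3 5 6]
After op 3 (out_shuffle): [4 3 1 5 2 6 0]
After op 4 (reverse): [0 6 2 5 1 3 4]
After op 5 (out_shuffle): [0 1 6 3 2 4 5]
After op 6 (reverse): [5 4 2 3 6 1 0]
After op 7 (in_shuffle): [3 5 6 4 1 2 0]
After op 8 (reverse): [0 2 1 4 6 5 3]
Position 6: card 3.

Answer: 3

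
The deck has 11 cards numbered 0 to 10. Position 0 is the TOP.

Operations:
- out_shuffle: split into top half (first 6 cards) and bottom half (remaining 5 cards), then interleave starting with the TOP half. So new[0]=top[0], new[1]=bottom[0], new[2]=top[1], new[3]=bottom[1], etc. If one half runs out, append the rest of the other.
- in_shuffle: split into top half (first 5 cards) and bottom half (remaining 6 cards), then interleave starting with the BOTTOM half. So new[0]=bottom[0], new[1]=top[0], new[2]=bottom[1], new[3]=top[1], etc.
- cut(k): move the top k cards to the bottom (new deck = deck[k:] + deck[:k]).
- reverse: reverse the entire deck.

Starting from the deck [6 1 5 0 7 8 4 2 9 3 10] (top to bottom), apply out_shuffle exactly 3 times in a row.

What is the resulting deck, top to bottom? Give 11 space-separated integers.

After op 1 (out_shuffle): [6 4 1 2 5 9 0 3 7 10 8]
After op 2 (out_shuffle): [6 0 4 3 1 7 2 10 5 8 9]
After op 3 (out_shuffle): [6 2 0 10 4 5 3 8 1 9 7]

Answer: 6 2 0 10 4 5 3 8 1 9 7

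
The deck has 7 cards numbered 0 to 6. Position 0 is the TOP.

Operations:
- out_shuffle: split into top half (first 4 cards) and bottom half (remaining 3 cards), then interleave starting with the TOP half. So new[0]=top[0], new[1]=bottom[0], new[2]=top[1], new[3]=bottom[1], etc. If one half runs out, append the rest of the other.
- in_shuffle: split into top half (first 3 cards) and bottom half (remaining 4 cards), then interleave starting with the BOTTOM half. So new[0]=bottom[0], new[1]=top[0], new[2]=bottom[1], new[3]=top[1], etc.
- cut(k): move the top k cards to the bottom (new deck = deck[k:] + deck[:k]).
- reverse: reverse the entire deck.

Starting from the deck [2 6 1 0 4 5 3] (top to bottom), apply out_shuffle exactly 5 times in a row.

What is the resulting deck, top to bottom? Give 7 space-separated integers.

After op 1 (out_shuffle): [2 4 6 5 1 3 0]
After op 2 (out_shuffle): [2 1 4 3 6 0 5]
After op 3 (out_shuffle): [2 6 1 0 4 5 3]
After op 4 (out_shuffle): [2 4 6 5 1 3 0]
After op 5 (out_shuffle): [2 1 4 3 6 0 5]

Answer: 2 1 4 3 6 0 5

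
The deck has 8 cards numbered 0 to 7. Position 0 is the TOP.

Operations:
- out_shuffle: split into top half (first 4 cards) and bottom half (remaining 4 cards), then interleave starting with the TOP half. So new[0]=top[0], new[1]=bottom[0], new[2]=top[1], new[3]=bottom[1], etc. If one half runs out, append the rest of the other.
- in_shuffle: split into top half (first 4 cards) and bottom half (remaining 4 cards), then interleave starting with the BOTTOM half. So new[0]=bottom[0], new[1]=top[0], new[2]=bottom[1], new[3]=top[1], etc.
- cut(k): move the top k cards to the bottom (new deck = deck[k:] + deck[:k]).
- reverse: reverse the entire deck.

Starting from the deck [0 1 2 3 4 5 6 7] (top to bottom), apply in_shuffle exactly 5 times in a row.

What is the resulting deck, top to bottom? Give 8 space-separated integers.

Answer: 1 3 5 7 0 2 4 6

Derivation:
After op 1 (in_shuffle): [4 0 5 1 6 2 7 3]
After op 2 (in_shuffle): [6 4 2 0 7 5 3 1]
After op 3 (in_shuffle): [7 6 5 4 3 2 1 0]
After op 4 (in_shuffle): [3 7 2 6 1 5 0 4]
After op 5 (in_shuffle): [1 3 5 7 0 2 4 6]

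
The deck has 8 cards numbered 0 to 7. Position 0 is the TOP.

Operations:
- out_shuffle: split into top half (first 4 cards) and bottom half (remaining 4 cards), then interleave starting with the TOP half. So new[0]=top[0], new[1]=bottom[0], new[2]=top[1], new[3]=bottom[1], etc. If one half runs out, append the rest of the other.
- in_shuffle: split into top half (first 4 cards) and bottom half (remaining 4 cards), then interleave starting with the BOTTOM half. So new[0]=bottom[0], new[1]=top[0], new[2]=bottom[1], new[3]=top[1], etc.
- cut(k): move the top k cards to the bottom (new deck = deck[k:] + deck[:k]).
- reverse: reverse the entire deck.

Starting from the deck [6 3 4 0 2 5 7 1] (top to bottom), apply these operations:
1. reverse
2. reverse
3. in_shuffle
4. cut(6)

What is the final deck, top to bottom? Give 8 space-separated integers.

After op 1 (reverse): [1 7 5 2 0 4 3 6]
After op 2 (reverse): [6 3 4 0 2 5 7 1]
After op 3 (in_shuffle): [2 6 5 3 7 4 1 0]
After op 4 (cut(6)): [1 0 2 6 5 3 7 4]

Answer: 1 0 2 6 5 3 7 4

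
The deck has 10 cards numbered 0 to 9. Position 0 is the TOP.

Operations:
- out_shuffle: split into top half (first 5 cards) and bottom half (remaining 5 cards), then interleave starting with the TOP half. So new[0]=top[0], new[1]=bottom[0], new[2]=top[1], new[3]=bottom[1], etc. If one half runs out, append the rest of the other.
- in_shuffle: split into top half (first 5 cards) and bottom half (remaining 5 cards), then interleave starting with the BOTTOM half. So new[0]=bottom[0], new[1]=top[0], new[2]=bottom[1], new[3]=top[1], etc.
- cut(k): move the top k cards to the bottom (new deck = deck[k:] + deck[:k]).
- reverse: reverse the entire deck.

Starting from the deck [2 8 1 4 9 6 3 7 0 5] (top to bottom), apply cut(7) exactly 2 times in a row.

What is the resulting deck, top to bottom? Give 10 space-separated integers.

Answer: 9 6 3 7 0 5 2 8 1 4

Derivation:
After op 1 (cut(7)): [7 0 5 2 8 1 4 9 6 3]
After op 2 (cut(7)): [9 6 3 7 0 5 2 8 1 4]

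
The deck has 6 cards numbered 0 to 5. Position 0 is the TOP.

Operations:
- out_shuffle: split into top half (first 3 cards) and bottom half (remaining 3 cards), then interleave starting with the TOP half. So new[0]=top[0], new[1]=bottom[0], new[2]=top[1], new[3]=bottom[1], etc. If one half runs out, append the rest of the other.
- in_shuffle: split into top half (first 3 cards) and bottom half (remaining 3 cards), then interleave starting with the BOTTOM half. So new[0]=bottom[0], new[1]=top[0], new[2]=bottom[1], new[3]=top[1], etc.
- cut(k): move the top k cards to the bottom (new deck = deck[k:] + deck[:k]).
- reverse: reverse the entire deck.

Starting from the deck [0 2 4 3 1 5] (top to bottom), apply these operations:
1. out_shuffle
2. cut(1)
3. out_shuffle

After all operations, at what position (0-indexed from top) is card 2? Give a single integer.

Answer: 2

Derivation:
After op 1 (out_shuffle): [0 3 2 1 4 5]
After op 2 (cut(1)): [3 2 1 4 5 0]
After op 3 (out_shuffle): [3 4 2 5 1 0]
Card 2 is at position 2.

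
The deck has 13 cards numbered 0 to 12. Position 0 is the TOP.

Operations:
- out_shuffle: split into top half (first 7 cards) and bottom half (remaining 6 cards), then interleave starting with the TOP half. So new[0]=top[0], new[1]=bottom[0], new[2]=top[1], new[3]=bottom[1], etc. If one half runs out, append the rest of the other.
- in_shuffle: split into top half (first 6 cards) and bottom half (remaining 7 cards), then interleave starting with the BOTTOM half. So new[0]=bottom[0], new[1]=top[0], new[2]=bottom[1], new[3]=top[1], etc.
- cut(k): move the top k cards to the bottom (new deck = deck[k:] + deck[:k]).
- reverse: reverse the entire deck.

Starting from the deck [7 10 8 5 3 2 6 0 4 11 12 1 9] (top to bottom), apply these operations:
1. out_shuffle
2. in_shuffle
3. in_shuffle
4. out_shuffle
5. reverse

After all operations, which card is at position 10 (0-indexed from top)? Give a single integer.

Answer: 5

Derivation:
After op 1 (out_shuffle): [7 0 10 4 8 11 5 12 3 1 2 9 6]
After op 2 (in_shuffle): [5 7 12 0 3 10 1 4 2 8 9 11 6]
After op 3 (in_shuffle): [1 5 4 7 2 12 8 0 9 3 11 10 6]
After op 4 (out_shuffle): [1 0 5 9 4 3 7 11 2 10 12 6 8]
After op 5 (reverse): [8 6 12 10 2 11 7 3 4 9 5 0 1]
Position 10: card 5.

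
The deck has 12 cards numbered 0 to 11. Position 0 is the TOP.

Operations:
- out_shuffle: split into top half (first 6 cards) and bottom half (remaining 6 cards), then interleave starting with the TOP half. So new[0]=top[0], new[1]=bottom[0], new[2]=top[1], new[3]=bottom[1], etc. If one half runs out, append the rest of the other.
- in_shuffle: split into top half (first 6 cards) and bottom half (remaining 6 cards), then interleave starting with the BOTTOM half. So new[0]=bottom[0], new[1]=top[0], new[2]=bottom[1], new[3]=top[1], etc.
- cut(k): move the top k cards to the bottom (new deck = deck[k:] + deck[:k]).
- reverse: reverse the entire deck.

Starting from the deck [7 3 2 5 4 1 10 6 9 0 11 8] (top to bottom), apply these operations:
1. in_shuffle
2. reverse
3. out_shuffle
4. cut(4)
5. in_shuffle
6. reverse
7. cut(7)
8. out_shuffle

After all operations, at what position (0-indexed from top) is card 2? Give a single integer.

Answer: 9

Derivation:
After op 1 (in_shuffle): [10 7 6 3 9 2 0 5 11 4 8 1]
After op 2 (reverse): [1 8 4 11 5 0 2 9 3 6 7 10]
After op 3 (out_shuffle): [1 2 8 9 4 3 11 6 5 7 0 10]
After op 4 (cut(4)): [4 3 11 6 5 7 0 10 1 2 8 9]
After op 5 (in_shuffle): [0 4 10 3 1 11 2 6 8 5 9 7]
After op 6 (reverse): [7 9 5 8 6 2 11 1 3 10 4 0]
After op 7 (cut(7)): [1 3 10 4 0 7 9 5 8 6 2 11]
After op 8 (out_shuffle): [1 9 3 5 10 8 4 6 0 2 7 11]
Card 2 is at position 9.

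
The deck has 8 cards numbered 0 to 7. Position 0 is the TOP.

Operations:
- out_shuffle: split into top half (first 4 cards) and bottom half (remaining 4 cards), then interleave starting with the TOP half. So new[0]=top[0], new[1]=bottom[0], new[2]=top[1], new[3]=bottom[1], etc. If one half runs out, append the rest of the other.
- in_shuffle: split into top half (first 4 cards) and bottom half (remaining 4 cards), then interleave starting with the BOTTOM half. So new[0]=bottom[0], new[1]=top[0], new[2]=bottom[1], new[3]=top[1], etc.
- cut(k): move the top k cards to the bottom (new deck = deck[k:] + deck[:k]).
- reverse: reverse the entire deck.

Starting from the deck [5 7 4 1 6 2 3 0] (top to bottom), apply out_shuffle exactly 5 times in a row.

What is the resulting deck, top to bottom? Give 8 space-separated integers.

After op 1 (out_shuffle): [5 6 7 2 4 3 1 0]
After op 2 (out_shuffle): [5 4 6 3 7 1 2 0]
After op 3 (out_shuffle): [5 7 4 1 6 2 3 0]
After op 4 (out_shuffle): [5 6 7 2 4 3 1 0]
After op 5 (out_shuffle): [5 4 6 3 7 1 2 0]

Answer: 5 4 6 3 7 1 2 0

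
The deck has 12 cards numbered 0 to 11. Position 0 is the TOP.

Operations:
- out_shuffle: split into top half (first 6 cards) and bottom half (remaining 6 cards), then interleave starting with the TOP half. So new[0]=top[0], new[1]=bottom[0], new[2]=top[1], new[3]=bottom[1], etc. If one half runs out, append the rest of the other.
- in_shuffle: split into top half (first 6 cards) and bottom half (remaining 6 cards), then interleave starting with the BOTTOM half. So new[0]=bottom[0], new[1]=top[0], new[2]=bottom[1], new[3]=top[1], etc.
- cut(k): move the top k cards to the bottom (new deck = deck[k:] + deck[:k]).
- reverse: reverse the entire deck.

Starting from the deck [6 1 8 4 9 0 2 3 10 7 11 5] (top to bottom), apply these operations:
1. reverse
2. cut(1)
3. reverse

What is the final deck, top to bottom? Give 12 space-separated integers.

After op 1 (reverse): [5 11 7 10 3 2 0 9 4 8 1 6]
After op 2 (cut(1)): [11 7 10 3 2 0 9 4 8 1 6 5]
After op 3 (reverse): [5 6 1 8 4 9 0 2 3 10 7 11]

Answer: 5 6 1 8 4 9 0 2 3 10 7 11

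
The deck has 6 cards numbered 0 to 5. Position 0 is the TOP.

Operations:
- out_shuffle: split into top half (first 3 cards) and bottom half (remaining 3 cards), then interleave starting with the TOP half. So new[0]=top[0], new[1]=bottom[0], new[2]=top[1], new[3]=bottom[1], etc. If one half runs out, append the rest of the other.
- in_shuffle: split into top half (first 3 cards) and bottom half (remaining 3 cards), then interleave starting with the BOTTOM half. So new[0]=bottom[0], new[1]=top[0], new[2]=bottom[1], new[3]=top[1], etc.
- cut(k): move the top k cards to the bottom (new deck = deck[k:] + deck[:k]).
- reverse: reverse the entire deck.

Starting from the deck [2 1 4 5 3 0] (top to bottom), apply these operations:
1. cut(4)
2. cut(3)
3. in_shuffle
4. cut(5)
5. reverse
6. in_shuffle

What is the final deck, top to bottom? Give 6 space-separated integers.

Answer: 1 2 3 4 5 0

Derivation:
After op 1 (cut(4)): [3 0 2 1 4 5]
After op 2 (cut(3)): [1 4 5 3 0 2]
After op 3 (in_shuffle): [3 1 0 4 2 5]
After op 4 (cut(5)): [5 3 1 0 4 2]
After op 5 (reverse): [2 4 0 1 3 5]
After op 6 (in_shuffle): [1 2 3 4 5 0]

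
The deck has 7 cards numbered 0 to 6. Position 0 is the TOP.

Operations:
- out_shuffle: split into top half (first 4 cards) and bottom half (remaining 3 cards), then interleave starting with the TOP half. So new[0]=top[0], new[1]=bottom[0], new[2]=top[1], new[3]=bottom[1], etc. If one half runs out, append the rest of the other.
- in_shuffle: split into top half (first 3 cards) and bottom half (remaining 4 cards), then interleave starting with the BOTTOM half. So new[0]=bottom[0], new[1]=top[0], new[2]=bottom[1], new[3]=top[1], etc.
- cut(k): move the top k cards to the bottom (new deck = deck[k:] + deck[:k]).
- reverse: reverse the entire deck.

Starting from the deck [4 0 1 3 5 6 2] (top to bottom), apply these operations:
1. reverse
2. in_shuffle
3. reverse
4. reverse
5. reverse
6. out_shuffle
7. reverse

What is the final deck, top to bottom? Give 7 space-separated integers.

After op 1 (reverse): [2 6 5 3 1 0 4]
After op 2 (in_shuffle): [3 2 1 6 0 5 4]
After op 3 (reverse): [4 5 0 6 1 2 3]
After op 4 (reverse): [3 2 1 6 0 5 4]
After op 5 (reverse): [4 5 0 6 1 2 3]
After op 6 (out_shuffle): [4 1 5 2 0 3 6]
After op 7 (reverse): [6 3 0 2 5 1 4]

Answer: 6 3 0 2 5 1 4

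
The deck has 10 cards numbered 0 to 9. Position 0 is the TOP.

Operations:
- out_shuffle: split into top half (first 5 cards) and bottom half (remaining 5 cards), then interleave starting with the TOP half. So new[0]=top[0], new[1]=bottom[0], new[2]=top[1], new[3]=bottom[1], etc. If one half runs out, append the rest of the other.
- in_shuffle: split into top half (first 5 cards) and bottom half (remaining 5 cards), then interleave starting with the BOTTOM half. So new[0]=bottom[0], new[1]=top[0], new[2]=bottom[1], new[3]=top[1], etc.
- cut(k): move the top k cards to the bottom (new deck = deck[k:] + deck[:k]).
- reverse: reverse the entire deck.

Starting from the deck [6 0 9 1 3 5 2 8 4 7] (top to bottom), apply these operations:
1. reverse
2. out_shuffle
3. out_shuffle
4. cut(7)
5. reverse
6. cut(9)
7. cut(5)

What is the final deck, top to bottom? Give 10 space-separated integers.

Answer: 3 9 7 6 8 5 1 0 4 2

Derivation:
After op 1 (reverse): [7 4 8 2 5 3 1 9 0 6]
After op 2 (out_shuffle): [7 3 4 1 8 9 2 0 5 6]
After op 3 (out_shuffle): [7 9 3 2 4 0 1 5 8 6]
After op 4 (cut(7)): [5 8 6 7 9 3 2 4 0 1]
After op 5 (reverse): [1 0 4 2 3 9 7 6 8 5]
After op 6 (cut(9)): [5 1 0 4 2 3 9 7 6 8]
After op 7 (cut(5)): [3 9 7 6 8 5 1 0 4 2]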